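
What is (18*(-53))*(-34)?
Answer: 32436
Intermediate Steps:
(18*(-53))*(-34) = -954*(-34) = 32436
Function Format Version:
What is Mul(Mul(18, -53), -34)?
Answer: 32436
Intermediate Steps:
Mul(Mul(18, -53), -34) = Mul(-954, -34) = 32436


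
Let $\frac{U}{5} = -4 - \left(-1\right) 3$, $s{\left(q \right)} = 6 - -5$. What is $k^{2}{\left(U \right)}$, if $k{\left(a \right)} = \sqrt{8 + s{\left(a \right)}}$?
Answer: $19$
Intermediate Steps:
$s{\left(q \right)} = 11$ ($s{\left(q \right)} = 6 + 5 = 11$)
$U = -5$ ($U = 5 \left(-4 - \left(-1\right) 3\right) = 5 \left(-4 - -3\right) = 5 \left(-4 + 3\right) = 5 \left(-1\right) = -5$)
$k{\left(a \right)} = \sqrt{19}$ ($k{\left(a \right)} = \sqrt{8 + 11} = \sqrt{19}$)
$k^{2}{\left(U \right)} = \left(\sqrt{19}\right)^{2} = 19$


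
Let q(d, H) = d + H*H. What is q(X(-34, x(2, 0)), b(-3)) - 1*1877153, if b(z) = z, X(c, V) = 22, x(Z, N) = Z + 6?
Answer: -1877122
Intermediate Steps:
x(Z, N) = 6 + Z
q(d, H) = d + H**2
q(X(-34, x(2, 0)), b(-3)) - 1*1877153 = (22 + (-3)**2) - 1*1877153 = (22 + 9) - 1877153 = 31 - 1877153 = -1877122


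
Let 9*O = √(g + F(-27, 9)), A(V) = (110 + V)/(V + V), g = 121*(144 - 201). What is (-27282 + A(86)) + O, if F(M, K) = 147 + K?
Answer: -1173077/43 + I*√749/3 ≈ -27281.0 + 9.1226*I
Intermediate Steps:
g = -6897 (g = 121*(-57) = -6897)
A(V) = (110 + V)/(2*V) (A(V) = (110 + V)/((2*V)) = (110 + V)*(1/(2*V)) = (110 + V)/(2*V))
O = I*√749/3 (O = √(-6897 + (147 + 9))/9 = √(-6897 + 156)/9 = √(-6741)/9 = (3*I*√749)/9 = I*√749/3 ≈ 9.1226*I)
(-27282 + A(86)) + O = (-27282 + (½)*(110 + 86)/86) + I*√749/3 = (-27282 + (½)*(1/86)*196) + I*√749/3 = (-27282 + 49/43) + I*√749/3 = -1173077/43 + I*√749/3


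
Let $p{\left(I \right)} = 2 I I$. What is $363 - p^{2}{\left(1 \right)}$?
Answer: $359$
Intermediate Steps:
$p{\left(I \right)} = 2 I^{2}$
$363 - p^{2}{\left(1 \right)} = 363 - \left(2 \cdot 1^{2}\right)^{2} = 363 - \left(2 \cdot 1\right)^{2} = 363 - 2^{2} = 363 - 4 = 359$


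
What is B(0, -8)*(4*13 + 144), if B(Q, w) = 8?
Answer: 1568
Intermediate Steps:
B(0, -8)*(4*13 + 144) = 8*(4*13 + 144) = 8*(52 + 144) = 8*196 = 1568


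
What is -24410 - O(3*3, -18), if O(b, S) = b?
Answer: -24419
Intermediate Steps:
-24410 - O(3*3, -18) = -24410 - 3*3 = -24410 - 1*9 = -24410 - 9 = -24419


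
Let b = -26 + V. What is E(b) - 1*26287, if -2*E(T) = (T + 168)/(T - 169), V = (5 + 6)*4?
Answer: -3969244/151 ≈ -26286.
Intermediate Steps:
V = 44 (V = 11*4 = 44)
b = 18 (b = -26 + 44 = 18)
E(T) = -(168 + T)/(2*(-169 + T)) (E(T) = -(T + 168)/(2*(T - 169)) = -(168 + T)/(2*(-169 + T)))
E(b) - 1*26287 = (-168 - 1*18)/(2*(-169 + 18)) - 1*26287 = (½)*(-168 - 18)/(-151) - 26287 = (½)*(-1/151)*(-186) - 26287 = 93/151 - 26287 = -3969244/151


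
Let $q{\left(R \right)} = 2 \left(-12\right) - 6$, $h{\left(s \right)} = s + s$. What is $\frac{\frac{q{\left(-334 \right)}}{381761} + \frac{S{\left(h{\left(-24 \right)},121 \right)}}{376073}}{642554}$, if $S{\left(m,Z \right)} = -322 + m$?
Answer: $- \frac{76266880}{46125740352774181} \approx -1.6535 \cdot 10^{-9}$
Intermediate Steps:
$h{\left(s \right)} = 2 s$
$q{\left(R \right)} = -30$ ($q{\left(R \right)} = -24 - 6 = -30$)
$\frac{\frac{q{\left(-334 \right)}}{381761} + \frac{S{\left(h{\left(-24 \right)},121 \right)}}{376073}}{642554} = \frac{- \frac{30}{381761} + \frac{-322 + 2 \left(-24\right)}{376073}}{642554} = \left(\left(-30\right) \frac{1}{381761} + \left(-322 - 48\right) \frac{1}{376073}\right) \frac{1}{642554} = \left(- \frac{30}{381761} - \frac{370}{376073}\right) \frac{1}{642554} = \left(- \frac{152533760}{143570004553}\right) \frac{1}{642554} = - \frac{76266880}{46125740352774181}$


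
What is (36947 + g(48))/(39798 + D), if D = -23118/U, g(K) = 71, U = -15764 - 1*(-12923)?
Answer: 17528023/18848206 ≈ 0.92996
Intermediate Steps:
U = -2841 (U = -15764 + 12923 = -2841)
D = 7706/947 (D = -23118/(-2841) = -23118*(-1/2841) = 7706/947 ≈ 8.1373)
(36947 + g(48))/(39798 + D) = (36947 + 71)/(39798 + 7706/947) = 37018/(37696412/947) = 37018*(947/37696412) = 17528023/18848206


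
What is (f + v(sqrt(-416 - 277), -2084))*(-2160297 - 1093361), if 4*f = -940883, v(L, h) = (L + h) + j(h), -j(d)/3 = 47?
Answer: 1545134528107/2 - 9760974*I*sqrt(77) ≈ 7.7257e+11 - 8.5652e+7*I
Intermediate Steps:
j(d) = -141 (j(d) = -3*47 = -141)
v(L, h) = -141 + L + h (v(L, h) = (L + h) - 141 = -141 + L + h)
f = -940883/4 (f = (1/4)*(-940883) = -940883/4 ≈ -2.3522e+5)
(f + v(sqrt(-416 - 277), -2084))*(-2160297 - 1093361) = (-940883/4 + (-141 + sqrt(-416 - 277) - 2084))*(-2160297 - 1093361) = (-940883/4 + (-141 + sqrt(-693) - 2084))*(-3253658) = (-940883/4 + (-141 + 3*I*sqrt(77) - 2084))*(-3253658) = (-940883/4 + (-2225 + 3*I*sqrt(77)))*(-3253658) = (-949783/4 + 3*I*sqrt(77))*(-3253658) = 1545134528107/2 - 9760974*I*sqrt(77)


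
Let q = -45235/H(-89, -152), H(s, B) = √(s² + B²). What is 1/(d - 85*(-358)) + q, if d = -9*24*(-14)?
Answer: 1/33454 - 9047*√1241/1241 ≈ -256.81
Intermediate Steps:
H(s, B) = √(B² + s²)
d = 3024 (d = -216*(-14) = 3024)
q = -9047*√1241/1241 (q = -45235/√((-152)² + (-89)²) = -45235/√(23104 + 7921) = -45235*√1241/6205 = -9047*√1241/1241 ≈ -256.81)
1/(d - 85*(-358)) + q = 1/(3024 - 85*(-358)) - 9047*√1241/1241 = 1/(3024 + 30430) - 9047*√1241/1241 = 1/33454 - 9047*√1241/1241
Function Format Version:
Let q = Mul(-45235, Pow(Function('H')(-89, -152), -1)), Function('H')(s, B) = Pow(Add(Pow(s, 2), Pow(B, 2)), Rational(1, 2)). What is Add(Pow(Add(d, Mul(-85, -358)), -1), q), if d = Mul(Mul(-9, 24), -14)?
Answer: Add(Rational(1, 33454), Mul(Rational(-9047, 1241), Pow(1241, Rational(1, 2)))) ≈ -256.81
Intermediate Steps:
Function('H')(s, B) = Pow(Add(Pow(B, 2), Pow(s, 2)), Rational(1, 2))
d = 3024 (d = Mul(-216, -14) = 3024)
q = Mul(Rational(-9047, 1241), Pow(1241, Rational(1, 2))) (q = Mul(-45235, Pow(Pow(Add(Pow(-152, 2), Pow(-89, 2)), Rational(1, 2)), -1)) = Mul(-45235, Pow(Pow(Add(23104, 7921), Rational(1, 2)), -1)) = Mul(-45235, Pow(Pow(31025, Rational(1, 2)), -1)) = Mul(-45235, Pow(Mul(5, Pow(1241, Rational(1, 2))), -1)) = Mul(-45235, Mul(Rational(1, 6205), Pow(1241, Rational(1, 2)))) = Mul(Rational(-9047, 1241), Pow(1241, Rational(1, 2))) ≈ -256.81)
Add(Pow(Add(d, Mul(-85, -358)), -1), q) = Add(Pow(Add(3024, Mul(-85, -358)), -1), Mul(Rational(-9047, 1241), Pow(1241, Rational(1, 2)))) = Add(Pow(Add(3024, 30430), -1), Mul(Rational(-9047, 1241), Pow(1241, Rational(1, 2)))) = Add(Pow(33454, -1), Mul(Rational(-9047, 1241), Pow(1241, Rational(1, 2)))) = Add(Rational(1, 33454), Mul(Rational(-9047, 1241), Pow(1241, Rational(1, 2))))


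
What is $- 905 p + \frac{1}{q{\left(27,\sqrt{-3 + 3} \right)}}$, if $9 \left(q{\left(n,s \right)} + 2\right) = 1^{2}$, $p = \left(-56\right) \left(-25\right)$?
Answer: $- \frac{21539009}{17} \approx -1.267 \cdot 10^{6}$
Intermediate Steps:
$p = 1400$
$q{\left(n,s \right)} = - \frac{17}{9}$ ($q{\left(n,s \right)} = -2 + \frac{1^{2}}{9} = -2 + \frac{1}{9} \cdot 1 = -2 + \frac{1}{9} = - \frac{17}{9}$)
$- 905 p + \frac{1}{q{\left(27,\sqrt{-3 + 3} \right)}} = \left(-905\right) 1400 + \frac{1}{- \frac{17}{9}} = -1267000 - \frac{9}{17} = - \frac{21539009}{17}$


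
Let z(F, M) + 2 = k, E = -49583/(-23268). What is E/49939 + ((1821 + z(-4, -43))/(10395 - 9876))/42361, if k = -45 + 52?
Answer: 117123463/931574291116 ≈ 0.00012573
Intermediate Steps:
E = 179/84 (E = -49583*(-1/23268) = 179/84 ≈ 2.1310)
k = 7
z(F, M) = 5 (z(F, M) = -2 + 7 = 5)
E/49939 + ((1821 + z(-4, -43))/(10395 - 9876))/42361 = (179/84)/49939 + ((1821 + 5)/(10395 - 9876))/42361 = (179/84)*(1/49939) + (1826/519)*(1/42361) = 179/4194876 + (1826*(1/519))*(1/42361) = 179/4194876 + (1826/519)*(1/42361) = 179/4194876 + 166/1998669 = 117123463/931574291116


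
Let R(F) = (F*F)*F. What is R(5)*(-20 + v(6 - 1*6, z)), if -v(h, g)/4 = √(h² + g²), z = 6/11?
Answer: -30500/11 ≈ -2772.7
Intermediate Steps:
R(F) = F³ (R(F) = F²*F = F³)
z = 6/11 (z = 6*(1/11) = 6/11 ≈ 0.54545)
v(h, g) = -4*√(g² + h²) (v(h, g) = -4*√(h² + g²) = -4*√(g² + h²))
R(5)*(-20 + v(6 - 1*6, z)) = 5³*(-20 - 4*√((6/11)² + (6 - 1*6)²)) = 125*(-20 - 4*√(36/121 + (6 - 6)²)) = 125*(-20 - 4*√(36/121 + 0²)) = 125*(-20 - 4*√(36/121 + 0)) = 125*(-20 - 4*√(36/121)) = 125*(-20 - 4*6/11) = 125*(-20 - 24/11) = 125*(-244/11) = -30500/11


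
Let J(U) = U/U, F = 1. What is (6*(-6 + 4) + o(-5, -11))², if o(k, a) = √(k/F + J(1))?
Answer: 140 - 48*I ≈ 140.0 - 48.0*I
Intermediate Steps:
J(U) = 1
o(k, a) = √(1 + k) (o(k, a) = √(k/1 + 1) = √(k*1 + 1) = √(k + 1) = √(1 + k))
(6*(-6 + 4) + o(-5, -11))² = (6*(-6 + 4) + √(1 - 5))² = (6*(-2) + √(-4))² = (-12 + 2*I)²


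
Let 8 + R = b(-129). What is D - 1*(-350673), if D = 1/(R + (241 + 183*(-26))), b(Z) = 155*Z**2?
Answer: 902923360591/2574830 ≈ 3.5067e+5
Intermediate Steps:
R = 2579347 (R = -8 + 155*(-129)**2 = -8 + 155*16641 = -8 + 2579355 = 2579347)
D = 1/2574830 (D = 1/(2579347 + (241 + 183*(-26))) = 1/(2579347 + (241 - 4758)) = 1/(2579347 - 4517) = 1/2574830 ≈ 3.8838e-7)
D - 1*(-350673) = 1/2574830 - 1*(-350673) = 1/2574830 + 350673 = 902923360591/2574830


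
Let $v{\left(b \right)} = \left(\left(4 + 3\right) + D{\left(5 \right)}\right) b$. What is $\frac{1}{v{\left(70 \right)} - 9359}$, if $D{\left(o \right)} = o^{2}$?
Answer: $- \frac{1}{7119} \approx -0.00014047$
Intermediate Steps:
$v{\left(b \right)} = 32 b$ ($v{\left(b \right)} = \left(\left(4 + 3\right) + 5^{2}\right) b = \left(7 + 25\right) b = 32 b$)
$\frac{1}{v{\left(70 \right)} - 9359} = \frac{1}{32 \cdot 70 - 9359} = \frac{1}{2240 - 9359} = \frac{1}{-7119} = - \frac{1}{7119}$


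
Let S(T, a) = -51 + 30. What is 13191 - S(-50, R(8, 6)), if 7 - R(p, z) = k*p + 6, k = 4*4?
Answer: 13212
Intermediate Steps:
k = 16
R(p, z) = 1 - 16*p (R(p, z) = 7 - (16*p + 6) = 7 - (6 + 16*p) = 7 + (-6 - 16*p) = 1 - 16*p)
S(T, a) = -21
13191 - S(-50, R(8, 6)) = 13191 - 1*(-21) = 13191 + 21 = 13212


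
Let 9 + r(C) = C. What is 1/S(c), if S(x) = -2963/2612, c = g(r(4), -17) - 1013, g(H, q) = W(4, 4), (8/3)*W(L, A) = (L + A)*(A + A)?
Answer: -2612/2963 ≈ -0.88154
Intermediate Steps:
r(C) = -9 + C
W(L, A) = 3*A*(A + L)/4 (W(L, A) = 3*((L + A)*(A + A))/8 = 3*((A + L)*(2*A))/8 = 3*(2*A*(A + L))/8 = 3*A*(A + L)/4)
g(H, q) = 24 (g(H, q) = (¾)*4*(4 + 4) = (¾)*4*8 = 24)
c = -989 (c = 24 - 1013 = -989)
S(x) = -2963/2612 (S(x) = -2963*1/2612 = -2963/2612)
1/S(c) = 1/(-2963/2612) = -2612/2963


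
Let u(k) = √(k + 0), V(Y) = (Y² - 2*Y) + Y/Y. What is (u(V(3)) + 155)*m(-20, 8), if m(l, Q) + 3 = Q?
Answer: 785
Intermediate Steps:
m(l, Q) = -3 + Q
V(Y) = 1 + Y² - 2*Y (V(Y) = (Y² - 2*Y) + 1 = 1 + Y² - 2*Y)
u(k) = √k
(u(V(3)) + 155)*m(-20, 8) = (√(1 + 3² - 2*3) + 155)*(-3 + 8) = (√(1 + 9 - 6) + 155)*5 = (√4 + 155)*5 = (2 + 155)*5 = 157*5 = 785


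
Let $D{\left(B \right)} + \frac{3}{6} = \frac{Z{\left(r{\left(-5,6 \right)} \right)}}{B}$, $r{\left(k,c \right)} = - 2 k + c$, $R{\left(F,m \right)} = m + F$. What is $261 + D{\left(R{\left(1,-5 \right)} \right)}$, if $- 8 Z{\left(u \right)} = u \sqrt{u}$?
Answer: $\frac{525}{2} \approx 262.5$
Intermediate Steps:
$R{\left(F,m \right)} = F + m$
$r{\left(k,c \right)} = c - 2 k$
$Z{\left(u \right)} = - \frac{u^{\frac{3}{2}}}{8}$ ($Z{\left(u \right)} = - \frac{u \sqrt{u}}{8} = - \frac{u^{\frac{3}{2}}}{8}$)
$D{\left(B \right)} = - \frac{1}{2} - \frac{8}{B}$ ($D{\left(B \right)} = - \frac{1}{2} + \frac{\left(- \frac{1}{8}\right) \left(6 - -10\right)^{\frac{3}{2}}}{B} = - \frac{1}{2} + \frac{\left(- \frac{1}{8}\right) \left(6 + 10\right)^{\frac{3}{2}}}{B} = - \frac{1}{2} + \frac{\left(- \frac{1}{8}\right) 16^{\frac{3}{2}}}{B} = - \frac{1}{2} + \frac{\left(- \frac{1}{8}\right) 64}{B} = - \frac{1}{2} - \frac{8}{B}$)
$261 + D{\left(R{\left(1,-5 \right)} \right)} = 261 + \frac{-16 - \left(1 - 5\right)}{2 \left(1 - 5\right)} = 261 + \frac{-16 - -4}{2 \left(-4\right)} = 261 + \frac{1}{2} \left(- \frac{1}{4}\right) \left(-16 + 4\right) = 261 + \frac{1}{2} \left(- \frac{1}{4}\right) \left(-12\right) = 261 + \frac{3}{2} = \frac{525}{2}$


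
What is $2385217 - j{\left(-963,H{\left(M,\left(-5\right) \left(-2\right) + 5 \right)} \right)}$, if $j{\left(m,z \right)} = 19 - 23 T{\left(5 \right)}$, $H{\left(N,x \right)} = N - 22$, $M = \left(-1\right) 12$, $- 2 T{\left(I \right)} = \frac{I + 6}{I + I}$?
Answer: $\frac{47703707}{20} \approx 2.3852 \cdot 10^{6}$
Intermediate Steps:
$T{\left(I \right)} = - \frac{6 + I}{4 I}$ ($T{\left(I \right)} = - \frac{\left(I + 6\right) \frac{1}{I + I}}{2} = - \frac{\left(6 + I\right) \frac{1}{2 I}}{2} = - \frac{\frac{1}{2} \frac{1}{I} \left(6 + I\right)}{2} = - \frac{6 + I}{4 I}$)
$M = -12$
$H{\left(N,x \right)} = -22 + N$ ($H{\left(N,x \right)} = N - 22 = -22 + N$)
$j{\left(m,z \right)} = \frac{633}{20}$ ($j{\left(m,z \right)} = 19 - 23 \frac{-6 - 5}{4 \cdot 5} = 19 - 23 \cdot \frac{1}{4} \cdot \frac{1}{5} \left(-6 - 5\right) = 19 - 23 \cdot \frac{1}{4} \cdot \frac{1}{5} \left(-11\right) = 19 - - \frac{253}{20} = 19 + \frac{253}{20} = \frac{633}{20}$)
$2385217 - j{\left(-963,H{\left(M,\left(-5\right) \left(-2\right) + 5 \right)} \right)} = 2385217 - \frac{633}{20} = \frac{47703707}{20}$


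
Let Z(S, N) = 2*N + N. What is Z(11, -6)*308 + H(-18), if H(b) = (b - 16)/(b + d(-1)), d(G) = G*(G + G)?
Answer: -44335/8 ≈ -5541.9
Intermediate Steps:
d(G) = 2*G**2 (d(G) = G*(2*G) = 2*G**2)
Z(S, N) = 3*N
H(b) = (-16 + b)/(2 + b) (H(b) = (b - 16)/(b + 2*(-1)**2) = (-16 + b)/(b + 2*1) = (-16 + b)/(b + 2) = (-16 + b)/(2 + b))
Z(11, -6)*308 + H(-18) = (3*(-6))*308 + (-16 - 18)/(2 - 18) = -18*308 - 34/(-16) = -5544 - 1/16*(-34) = -5544 + 17/8 = -44335/8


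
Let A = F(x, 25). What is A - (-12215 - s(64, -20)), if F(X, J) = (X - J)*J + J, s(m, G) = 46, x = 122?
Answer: 14711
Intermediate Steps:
F(X, J) = J + J*(X - J) (F(X, J) = J*(X - J) + J = J + J*(X - J))
A = 2450 (A = 25*(1 + 122 - 1*25) = 25*(1 + 122 - 25) = 25*98 = 2450)
A - (-12215 - s(64, -20)) = 2450 - (-12215 - 1*46) = 2450 - (-12215 - 46) = 2450 - 1*(-12261) = 2450 + 12261 = 14711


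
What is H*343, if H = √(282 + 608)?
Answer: 343*√890 ≈ 10233.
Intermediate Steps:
H = √890 ≈ 29.833
H*343 = √890*343 = 343*√890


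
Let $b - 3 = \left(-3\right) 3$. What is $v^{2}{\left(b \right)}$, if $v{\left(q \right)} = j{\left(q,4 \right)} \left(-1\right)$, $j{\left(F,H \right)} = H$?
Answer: $16$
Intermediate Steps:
$b = -6$ ($b = 3 - 9 = -6$)
$v{\left(q \right)} = -4$ ($v{\left(q \right)} = 4 \left(-1\right) = -4$)
$v^{2}{\left(b \right)} = \left(-4\right)^{2} = 16$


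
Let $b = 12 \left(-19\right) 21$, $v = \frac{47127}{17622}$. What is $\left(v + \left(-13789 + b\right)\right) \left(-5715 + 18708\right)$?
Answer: $- \frac{472536305959}{1958} \approx -2.4134 \cdot 10^{8}$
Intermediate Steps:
$v = \frac{15709}{5874}$ ($v = 47127 \cdot \frac{1}{17622} = \frac{15709}{5874} \approx 2.6743$)
$b = -4788$ ($b = \left(-228\right) 21 = -4788$)
$\left(v + \left(-13789 + b\right)\right) \left(-5715 + 18708\right) = \left(\frac{15709}{5874} - 18577\right) \left(-5715 + 18708\right) = \left(\frac{15709}{5874} - 18577\right) 12993 = \left(- \frac{109105589}{5874}\right) 12993 = - \frac{472536305959}{1958}$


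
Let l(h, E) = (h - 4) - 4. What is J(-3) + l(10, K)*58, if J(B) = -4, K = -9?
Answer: 112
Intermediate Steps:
l(h, E) = -8 + h (l(h, E) = (-4 + h) - 4 = -8 + h)
J(-3) + l(10, K)*58 = -4 + (-8 + 10)*58 = -4 + 2*58 = -4 + 116 = 112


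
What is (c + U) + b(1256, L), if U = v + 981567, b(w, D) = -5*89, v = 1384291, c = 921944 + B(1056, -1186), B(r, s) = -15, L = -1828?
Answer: 3287342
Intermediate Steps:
c = 921929 (c = 921944 - 15 = 921929)
b(w, D) = -445
U = 2365858 (U = 1384291 + 981567 = 2365858)
(c + U) + b(1256, L) = (921929 + 2365858) - 445 = 3287787 - 445 = 3287342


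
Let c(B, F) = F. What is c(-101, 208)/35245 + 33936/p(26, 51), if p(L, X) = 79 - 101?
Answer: -598034872/387695 ≈ -1542.5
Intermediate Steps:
p(L, X) = -22
c(-101, 208)/35245 + 33936/p(26, 51) = 208/35245 + 33936/(-22) = 208*(1/35245) + 33936*(-1/22) = 208/35245 - 16968/11 = -598034872/387695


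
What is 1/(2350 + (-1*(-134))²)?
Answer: 1/20306 ≈ 4.9247e-5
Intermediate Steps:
1/(2350 + (-1*(-134))²) = 1/(2350 + 134²) = 1/(2350 + 17956) = 1/20306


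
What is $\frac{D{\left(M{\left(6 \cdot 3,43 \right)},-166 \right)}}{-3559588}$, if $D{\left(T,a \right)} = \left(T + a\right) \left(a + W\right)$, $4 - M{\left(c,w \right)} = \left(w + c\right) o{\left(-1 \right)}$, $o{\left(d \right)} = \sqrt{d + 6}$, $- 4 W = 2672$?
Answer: $- \frac{33777}{889897} - \frac{25437 \sqrt{5}}{1779794} \approx -0.069914$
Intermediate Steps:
$W = -668$ ($W = \left(- \frac{1}{4}\right) 2672 = -668$)
$o{\left(d \right)} = \sqrt{6 + d}$
$M{\left(c,w \right)} = 4 - \sqrt{5} \left(c + w\right)$ ($M{\left(c,w \right)} = 4 - \left(w + c\right) \sqrt{6 - 1} = 4 - \left(c + w\right) \sqrt{5} = 4 - \sqrt{5} \left(c + w\right)$)
$D{\left(T,a \right)} = \left(-668 + a\right) \left(T + a\right)$ ($D{\left(T,a \right)} = \left(T + a\right) \left(a - 668\right) = \left(T + a\right) \left(-668 + a\right) = \left(-668 + a\right) \left(T + a\right)$)
$\frac{D{\left(M{\left(6 \cdot 3,43 \right)},-166 \right)}}{-3559588} = \frac{\left(-166\right)^{2} - 668 \left(4 - 6 \cdot 3 \sqrt{5} - 43 \sqrt{5}\right) - -110888 + \left(4 - 6 \cdot 3 \sqrt{5} - 43 \sqrt{5}\right) \left(-166\right)}{-3559588} = \left(27556 - 668 \left(4 - 18 \sqrt{5} - 43 \sqrt{5}\right) + 110888 + \left(4 - 18 \sqrt{5} - 43 \sqrt{5}\right) \left(-166\right)\right) \left(- \frac{1}{3559588}\right) = \left(27556 - 668 \left(4 - 61 \sqrt{5}\right) + 110888 + \left(4 - 61 \sqrt{5}\right) \left(-166\right)\right) \left(- \frac{1}{3559588}\right) = \left(27556 - \left(2672 - 40748 \sqrt{5}\right) + 110888 - \left(664 - 10126 \sqrt{5}\right)\right) \left(- \frac{1}{3559588}\right) = \left(135108 + 50874 \sqrt{5}\right) \left(- \frac{1}{3559588}\right) = - \frac{33777}{889897} - \frac{25437 \sqrt{5}}{1779794}$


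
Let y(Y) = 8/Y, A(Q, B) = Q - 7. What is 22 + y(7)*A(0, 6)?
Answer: 14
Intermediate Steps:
A(Q, B) = -7 + Q
22 + y(7)*A(0, 6) = 22 + (8/7)*(-7 + 0) = 22 + (8*(1/7))*(-7) = 22 + (8/7)*(-7) = 22 - 8 = 14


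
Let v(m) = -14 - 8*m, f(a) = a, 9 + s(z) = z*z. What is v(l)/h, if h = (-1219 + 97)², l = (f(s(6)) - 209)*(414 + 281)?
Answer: 56217/69938 ≈ 0.80381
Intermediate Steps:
s(z) = -9 + z² (s(z) = -9 + z*z = -9 + z²)
l = -126490 (l = ((-9 + 6²) - 209)*(414 + 281) = ((-9 + 36) - 209)*695 = (27 - 209)*695 = -182*695 = -126490)
h = 1258884 (h = (-1122)² = 1258884)
v(l)/h = (-14 - 8*(-126490))/1258884 = (-14 + 1011920)*(1/1258884) = 1011906*(1/1258884) = 56217/69938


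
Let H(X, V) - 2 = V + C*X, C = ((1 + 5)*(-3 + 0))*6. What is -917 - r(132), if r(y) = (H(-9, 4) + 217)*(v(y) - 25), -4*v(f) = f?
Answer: 68393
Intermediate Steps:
C = -108 (C = (6*(-3))*6 = -18*6 = -108)
v(f) = -f/4
H(X, V) = 2 + V - 108*X (H(X, V) = 2 + (V - 108*X) = 2 + V - 108*X)
r(y) = -29875 - 1195*y/4 (r(y) = ((2 + 4 - 108*(-9)) + 217)*(-y/4 - 25) = ((2 + 4 + 972) + 217)*(-25 - y/4) = (978 + 217)*(-25 - y/4) = 1195*(-25 - y/4) = -29875 - 1195*y/4)
-917 - r(132) = -917 - (-29875 - 1195/4*132) = -917 - (-29875 - 39435) = -917 - 1*(-69310) = -917 + 69310 = 68393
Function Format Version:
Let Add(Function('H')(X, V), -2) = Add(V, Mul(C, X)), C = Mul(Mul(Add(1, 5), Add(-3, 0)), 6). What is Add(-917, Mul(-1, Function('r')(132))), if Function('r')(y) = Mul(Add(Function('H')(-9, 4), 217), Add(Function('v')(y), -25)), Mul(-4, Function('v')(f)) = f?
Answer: 68393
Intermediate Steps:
C = -108 (C = Mul(Mul(6, -3), 6) = Mul(-18, 6) = -108)
Function('v')(f) = Mul(Rational(-1, 4), f)
Function('H')(X, V) = Add(2, V, Mul(-108, X)) (Function('H')(X, V) = Add(2, Add(V, Mul(-108, X))) = Add(2, V, Mul(-108, X)))
Function('r')(y) = Add(-29875, Mul(Rational(-1195, 4), y)) (Function('r')(y) = Mul(Add(Add(2, 4, Mul(-108, -9)), 217), Add(Mul(Rational(-1, 4), y), -25)) = Mul(Add(Add(2, 4, 972), 217), Add(-25, Mul(Rational(-1, 4), y))) = Mul(Add(978, 217), Add(-25, Mul(Rational(-1, 4), y))) = Mul(1195, Add(-25, Mul(Rational(-1, 4), y))) = Add(-29875, Mul(Rational(-1195, 4), y)))
Add(-917, Mul(-1, Function('r')(132))) = Add(-917, Mul(-1, Add(-29875, Mul(Rational(-1195, 4), 132)))) = Add(-917, Mul(-1, Add(-29875, -39435))) = Add(-917, Mul(-1, -69310)) = Add(-917, 69310) = 68393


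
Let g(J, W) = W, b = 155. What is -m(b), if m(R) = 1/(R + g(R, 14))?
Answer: -1/169 ≈ -0.0059172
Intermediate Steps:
m(R) = 1/(14 + R) (m(R) = 1/(R + 14) = 1/(14 + R))
-m(b) = -1/(14 + 155) = -1/169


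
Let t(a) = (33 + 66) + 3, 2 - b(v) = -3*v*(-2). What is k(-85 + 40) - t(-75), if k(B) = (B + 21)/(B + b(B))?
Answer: -23178/227 ≈ -102.11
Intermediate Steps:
b(v) = 2 - 6*v (b(v) = 2 - (-3*v)*(-2) = 2 - 6*v)
t(a) = 102 (t(a) = 99 + 3 = 102)
k(B) = (21 + B)/(2 - 5*B) (k(B) = (B + 21)/(B + (2 - 6*B)) = (21 + B)/(2 - 5*B))
k(-85 + 40) - t(-75) = (-21 - (-85 + 40))/(-2 + 5*(-85 + 40)) - 1*102 = (-21 - 1*(-45))/(-2 + 5*(-45)) - 102 = (-21 + 45)/(-2 - 225) - 102 = 24/(-227) - 102 = -1/227*24 - 102 = -24/227 - 102 = -23178/227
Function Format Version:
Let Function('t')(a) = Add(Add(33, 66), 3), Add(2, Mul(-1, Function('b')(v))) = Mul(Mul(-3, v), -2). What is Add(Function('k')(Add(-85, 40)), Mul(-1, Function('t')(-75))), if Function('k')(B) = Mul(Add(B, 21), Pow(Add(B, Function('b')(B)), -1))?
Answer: Rational(-23178, 227) ≈ -102.11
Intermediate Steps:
Function('b')(v) = Add(2, Mul(-6, v)) (Function('b')(v) = Add(2, Mul(-1, Mul(Mul(-3, v), -2))) = Add(2, Mul(-1, Mul(6, v))) = Add(2, Mul(-6, v)))
Function('t')(a) = 102 (Function('t')(a) = Add(99, 3) = 102)
Function('k')(B) = Mul(Pow(Add(2, Mul(-5, B)), -1), Add(21, B)) (Function('k')(B) = Mul(Add(B, 21), Pow(Add(B, Add(2, Mul(-6, B))), -1)) = Mul(Add(21, B), Pow(Add(2, Mul(-5, B)), -1)) = Mul(Pow(Add(2, Mul(-5, B)), -1), Add(21, B)))
Add(Function('k')(Add(-85, 40)), Mul(-1, Function('t')(-75))) = Add(Mul(Pow(Add(-2, Mul(5, Add(-85, 40))), -1), Add(-21, Mul(-1, Add(-85, 40)))), Mul(-1, 102)) = Add(Mul(Pow(Add(-2, Mul(5, -45)), -1), Add(-21, Mul(-1, -45))), -102) = Add(Mul(Pow(Add(-2, -225), -1), Add(-21, 45)), -102) = Add(Mul(Pow(-227, -1), 24), -102) = Add(Mul(Rational(-1, 227), 24), -102) = Add(Rational(-24, 227), -102) = Rational(-23178, 227)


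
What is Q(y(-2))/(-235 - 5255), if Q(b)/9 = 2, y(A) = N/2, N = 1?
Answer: -1/305 ≈ -0.0032787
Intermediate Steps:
y(A) = 1/2
Q(b) = 18 (Q(b) = 9*2 = 18)
Q(y(-2))/(-235 - 5255) = 18/(-235 - 5255) = 18/(-5490) = -1/5490*18 = -1/305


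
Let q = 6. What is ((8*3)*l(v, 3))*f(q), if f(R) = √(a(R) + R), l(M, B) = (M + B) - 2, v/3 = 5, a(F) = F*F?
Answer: 384*√42 ≈ 2488.6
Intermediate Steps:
a(F) = F²
v = 15 (v = 3*5 = 15)
l(M, B) = -2 + B + M (l(M, B) = (B + M) - 2 = -2 + B + M)
f(R) = √(R + R²) (f(R) = √(R² + R) = √(R + R²))
((8*3)*l(v, 3))*f(q) = ((8*3)*(-2 + 3 + 15))*√(6*(1 + 6)) = (24*16)*√(6*7) = 384*√42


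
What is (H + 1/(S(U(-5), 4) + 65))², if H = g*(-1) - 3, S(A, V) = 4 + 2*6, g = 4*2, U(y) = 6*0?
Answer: 792100/6561 ≈ 120.73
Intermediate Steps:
U(y) = 0
g = 8
S(A, V) = 16 (S(A, V) = 4 + 12 = 16)
H = -11 (H = 8*(-1) - 3 = -8 - 3 = -11)
(H + 1/(S(U(-5), 4) + 65))² = (-11 + 1/(16 + 65))² = (-11 + 1/81)² = (-890/81)² = 792100/6561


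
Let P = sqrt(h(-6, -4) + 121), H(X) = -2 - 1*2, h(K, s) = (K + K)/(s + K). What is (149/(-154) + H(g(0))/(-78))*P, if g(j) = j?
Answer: -5503*sqrt(3055)/30030 ≈ -10.129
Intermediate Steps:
h(K, s) = 2*K/(K + s) (h(K, s) = (2*K)/(K + s) = 2*K/(K + s))
H(X) = -4 (H(X) = -2 - 2 = -4)
P = sqrt(3055)/5 (P = sqrt(2*(-6)/(-6 - 4) + 121) = sqrt(2*(-6)/(-10) + 121) = sqrt(2*(-6)*(-1/10) + 121) = sqrt(6/5 + 121) = sqrt(611/5) = sqrt(3055)/5 ≈ 11.054)
(149/(-154) + H(g(0))/(-78))*P = (149/(-154) - 4/(-78))*(sqrt(3055)/5) = (149*(-1/154) - 4*(-1/78))*(sqrt(3055)/5) = (-149/154 + 2/39)*(sqrt(3055)/5) = -5503*sqrt(3055)/30030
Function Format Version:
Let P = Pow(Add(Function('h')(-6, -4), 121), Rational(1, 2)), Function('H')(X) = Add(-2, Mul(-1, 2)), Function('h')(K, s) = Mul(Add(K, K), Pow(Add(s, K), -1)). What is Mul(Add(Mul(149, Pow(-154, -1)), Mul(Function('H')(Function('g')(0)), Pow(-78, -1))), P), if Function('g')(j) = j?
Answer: Mul(Rational(-5503, 30030), Pow(3055, Rational(1, 2))) ≈ -10.129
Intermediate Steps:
Function('h')(K, s) = Mul(2, K, Pow(Add(K, s), -1)) (Function('h')(K, s) = Mul(Mul(2, K), Pow(Add(K, s), -1)) = Mul(2, K, Pow(Add(K, s), -1)))
Function('H')(X) = -4 (Function('H')(X) = Add(-2, -2) = -4)
P = Mul(Rational(1, 5), Pow(3055, Rational(1, 2))) (P = Pow(Add(Mul(2, -6, Pow(Add(-6, -4), -1)), 121), Rational(1, 2)) = Pow(Add(Mul(2, -6, Pow(-10, -1)), 121), Rational(1, 2)) = Pow(Add(Mul(2, -6, Rational(-1, 10)), 121), Rational(1, 2)) = Pow(Add(Rational(6, 5), 121), Rational(1, 2)) = Pow(Rational(611, 5), Rational(1, 2)) = Mul(Rational(1, 5), Pow(3055, Rational(1, 2))) ≈ 11.054)
Mul(Add(Mul(149, Pow(-154, -1)), Mul(Function('H')(Function('g')(0)), Pow(-78, -1))), P) = Mul(Add(Mul(149, Pow(-154, -1)), Mul(-4, Pow(-78, -1))), Mul(Rational(1, 5), Pow(3055, Rational(1, 2)))) = Mul(Add(Mul(149, Rational(-1, 154)), Mul(-4, Rational(-1, 78))), Mul(Rational(1, 5), Pow(3055, Rational(1, 2)))) = Mul(Add(Rational(-149, 154), Rational(2, 39)), Mul(Rational(1, 5), Pow(3055, Rational(1, 2)))) = Mul(Rational(-5503, 6006), Mul(Rational(1, 5), Pow(3055, Rational(1, 2)))) = Mul(Rational(-5503, 30030), Pow(3055, Rational(1, 2)))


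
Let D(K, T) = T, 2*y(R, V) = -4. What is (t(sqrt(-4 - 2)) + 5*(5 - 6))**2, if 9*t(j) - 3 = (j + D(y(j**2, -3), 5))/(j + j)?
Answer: 41309/1944 + 415*I*sqrt(6)/972 ≈ 21.249 + 1.0458*I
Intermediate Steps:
y(R, V) = -2 (y(R, V) = (1/2)*(-4) = -2)
t(j) = 1/3 + (5 + j)/(18*j) (t(j) = 1/3 + ((j + 5)/(j + j))/9 = 1/3 + ((5 + j)/((2*j)))/9 = 1/3 + ((5 + j)*(1/(2*j)))/9 = 1/3 + ((5 + j)/(2*j))/9 = 1/3 + (5 + j)/(18*j))
(t(sqrt(-4 - 2)) + 5*(5 - 6))**2 = ((5 + 7*sqrt(-4 - 2))/(18*(sqrt(-4 - 2))) + 5*(5 - 6))**2 = ((5 + 7*sqrt(-6))/(18*(sqrt(-6))) + 5*(-1))**2 = ((5 + 7*(I*sqrt(6)))/(18*((I*sqrt(6)))) - 5)**2 = ((-I*sqrt(6)/6)*(5 + 7*I*sqrt(6))/18 - 5)**2 = (-I*sqrt(6)*(5 + 7*I*sqrt(6))/108 - 5)**2 = (-5 - I*sqrt(6)*(5 + 7*I*sqrt(6))/108)**2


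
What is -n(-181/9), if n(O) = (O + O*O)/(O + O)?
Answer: 86/9 ≈ 9.5556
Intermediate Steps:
n(O) = (O + O**2)/(2*O) (n(O) = (O + O**2)/((2*O)) = (O + O**2)*(1/(2*O)) = (O + O**2)/(2*O))
-n(-181/9) = -(1/2 + (-181/9)/2) = -(1/2 + (-181*1/9)/2) = -(1/2 + (1/2)*(-181/9)) = -(1/2 - 181/18) = -1*(-86/9) = 86/9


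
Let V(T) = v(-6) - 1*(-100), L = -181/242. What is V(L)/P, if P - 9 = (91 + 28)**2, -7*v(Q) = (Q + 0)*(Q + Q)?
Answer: 314/49595 ≈ 0.0063313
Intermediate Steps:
L = -181/242 (L = -181*1/242 = -181/242 ≈ -0.74793)
v(Q) = -2*Q**2/7 (v(Q) = -(Q + 0)*(Q + Q)/7 = -Q*2*Q/7 = -2*Q**2/7)
V(T) = 628/7 (V(T) = -2/7*(-6)**2 - 1*(-100) = -2/7*36 + 100 = -72/7 + 100 = 628/7)
P = 14170 (P = 9 + (91 + 28)**2 = 9 + 119**2 = 9 + 14161 = 14170)
V(L)/P = (628/7)/14170 = (628/7)*(1/14170) = 314/49595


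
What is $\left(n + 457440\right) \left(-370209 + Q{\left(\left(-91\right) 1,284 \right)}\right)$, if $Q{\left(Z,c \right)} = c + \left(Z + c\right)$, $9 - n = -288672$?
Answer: $-275864809572$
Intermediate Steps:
$n = 288681$ ($n = 9 - -288672 = 9 + 288672 = 288681$)
$Q{\left(Z,c \right)} = Z + 2 c$
$\left(n + 457440\right) \left(-370209 + Q{\left(\left(-91\right) 1,284 \right)}\right) = \left(288681 + 457440\right) \left(-370209 + \left(\left(-91\right) 1 + 2 \cdot 284\right)\right) = 746121 \left(-370209 + \left(-91 + 568\right)\right) = 746121 \left(-370209 + 477\right) = 746121 \left(-369732\right) = -275864809572$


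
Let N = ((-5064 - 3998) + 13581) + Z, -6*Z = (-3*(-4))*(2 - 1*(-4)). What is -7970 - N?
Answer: -12477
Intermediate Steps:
Z = -12 (Z = -(-3*(-4))*(2 - 1*(-4))/6 = -2*(2 + 4) = -2*6 = -⅙*72 = -12)
N = 4507 (N = ((-5064 - 3998) + 13581) - 12 = (-9062 + 13581) - 12 = 4519 - 12 = 4507)
-7970 - N = -7970 - 1*4507 = -7970 - 4507 = -12477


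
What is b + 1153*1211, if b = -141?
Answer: 1396142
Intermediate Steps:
b + 1153*1211 = -141 + 1153*1211 = -141 + 1396283 = 1396142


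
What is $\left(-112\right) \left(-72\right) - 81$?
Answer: $7983$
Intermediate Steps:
$\left(-112\right) \left(-72\right) - 81 = 8064 - 81 = 7983$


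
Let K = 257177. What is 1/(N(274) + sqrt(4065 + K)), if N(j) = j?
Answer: -137/93083 + sqrt(261242)/186166 ≈ 0.0012737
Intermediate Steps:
1/(N(274) + sqrt(4065 + K)) = 1/(274 + sqrt(4065 + 257177)) = 1/(274 + sqrt(261242))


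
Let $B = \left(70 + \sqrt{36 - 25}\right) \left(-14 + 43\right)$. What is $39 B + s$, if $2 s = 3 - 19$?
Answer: $79162 + 1131 \sqrt{11} \approx 82913.0$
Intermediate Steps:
$s = -8$ ($s = \frac{3 - 19}{2} = \frac{1}{2} \left(-16\right) = -8$)
$B = 2030 + 29 \sqrt{11}$ ($B = \left(70 + \sqrt{11}\right) 29 = 2030 + 29 \sqrt{11} \approx 2126.2$)
$39 B + s = 39 \left(2030 + 29 \sqrt{11}\right) - 8 = \left(79170 + 1131 \sqrt{11}\right) - 8 = 79162 + 1131 \sqrt{11}$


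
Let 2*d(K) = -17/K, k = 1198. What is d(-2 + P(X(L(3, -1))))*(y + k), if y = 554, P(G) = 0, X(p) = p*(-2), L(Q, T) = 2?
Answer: 7446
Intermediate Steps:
X(p) = -2*p
d(K) = -17/(2*K) (d(K) = (-17/K)/2 = -17/(2*K))
d(-2 + P(X(L(3, -1))))*(y + k) = (-17/(2*(-2 + 0)))*(554 + 1198) = -17/2/(-2)*1752 = -17/2*(-½)*1752 = (17/4)*1752 = 7446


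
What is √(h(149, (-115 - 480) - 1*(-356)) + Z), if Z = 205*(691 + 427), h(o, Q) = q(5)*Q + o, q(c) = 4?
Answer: √228383 ≈ 477.89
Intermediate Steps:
h(o, Q) = o + 4*Q (h(o, Q) = 4*Q + o = o + 4*Q)
Z = 229190 (Z = 205*1118 = 229190)
√(h(149, (-115 - 480) - 1*(-356)) + Z) = √((149 + 4*((-115 - 480) - 1*(-356))) + 229190) = √((149 + 4*(-595 + 356)) + 229190) = √((149 + 4*(-239)) + 229190) = √((149 - 956) + 229190) = √(-807 + 229190) = √228383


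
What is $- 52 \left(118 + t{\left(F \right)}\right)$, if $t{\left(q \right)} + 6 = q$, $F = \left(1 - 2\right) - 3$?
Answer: $-5616$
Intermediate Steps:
$F = -4$ ($F = \left(1 - 2\right) - 3 = -1 - 3 = -4$)
$t{\left(q \right)} = -6 + q$
$- 52 \left(118 + t{\left(F \right)}\right) = - 52 \left(118 - 10\right) = \left(-52\right) 108 = -5616$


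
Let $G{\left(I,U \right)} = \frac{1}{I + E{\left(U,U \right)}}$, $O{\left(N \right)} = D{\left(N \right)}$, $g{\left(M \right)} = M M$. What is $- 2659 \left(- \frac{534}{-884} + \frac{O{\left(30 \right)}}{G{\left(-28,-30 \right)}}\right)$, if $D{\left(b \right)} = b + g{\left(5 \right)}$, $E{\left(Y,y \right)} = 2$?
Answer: $\frac{1679937587}{442} \approx 3.8008 \cdot 10^{6}$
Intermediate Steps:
$g{\left(M \right)} = M^{2}$
$D{\left(b \right)} = 25 + b$ ($D{\left(b \right)} = b + 5^{2} = b + 25 = 25 + b$)
$O{\left(N \right)} = 25 + N$
$G{\left(I,U \right)} = \frac{1}{2 + I}$ ($G{\left(I,U \right)} = \frac{1}{I + 2} = \frac{1}{2 + I}$)
$- 2659 \left(- \frac{534}{-884} + \frac{O{\left(30 \right)}}{G{\left(-28,-30 \right)}}\right) = - 2659 \left(- \frac{534}{-884} + \frac{25 + 30}{\frac{1}{2 - 28}}\right) = - 2659 \left(\left(-534\right) \left(- \frac{1}{884}\right) + \frac{55}{\frac{1}{-26}}\right) = - 2659 \left(\frac{267}{442} + \frac{55}{- \frac{1}{26}}\right) = - 2659 \left(\frac{267}{442} + 55 \left(-26\right)\right) = - 2659 \left(\frac{267}{442} - 1430\right) = \left(-2659\right) \left(- \frac{631793}{442}\right) = \frac{1679937587}{442}$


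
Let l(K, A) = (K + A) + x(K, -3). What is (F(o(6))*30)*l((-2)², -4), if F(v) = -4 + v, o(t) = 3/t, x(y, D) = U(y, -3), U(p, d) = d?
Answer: 315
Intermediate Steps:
x(y, D) = -3
l(K, A) = -3 + A + K (l(K, A) = (K + A) - 3 = (A + K) - 3 = -3 + A + K)
(F(o(6))*30)*l((-2)², -4) = ((-4 + 3/6)*30)*(-3 - 4 + (-2)²) = ((-4 + 3*(⅙))*30)*(-3 - 4 + 4) = ((-4 + ½)*30)*(-3) = -7/2*30*(-3) = -105*(-3) = 315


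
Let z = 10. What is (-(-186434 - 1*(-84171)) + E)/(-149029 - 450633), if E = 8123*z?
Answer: -183493/599662 ≈ -0.30599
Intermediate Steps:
E = 81230 (E = 8123*10 = 81230)
(-(-186434 - 1*(-84171)) + E)/(-149029 - 450633) = (-(-186434 - 1*(-84171)) + 81230)/(-149029 - 450633) = (-(-186434 + 84171) + 81230)/(-599662) = (-1*(-102263) + 81230)*(-1/599662) = (102263 + 81230)*(-1/599662) = 183493*(-1/599662) = -183493/599662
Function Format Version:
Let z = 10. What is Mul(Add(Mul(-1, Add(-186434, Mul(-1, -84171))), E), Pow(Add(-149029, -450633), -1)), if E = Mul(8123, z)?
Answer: Rational(-183493, 599662) ≈ -0.30599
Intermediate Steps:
E = 81230 (E = Mul(8123, 10) = 81230)
Mul(Add(Mul(-1, Add(-186434, Mul(-1, -84171))), E), Pow(Add(-149029, -450633), -1)) = Mul(Add(Mul(-1, Add(-186434, Mul(-1, -84171))), 81230), Pow(Add(-149029, -450633), -1)) = Mul(Add(Mul(-1, Add(-186434, 84171)), 81230), Pow(-599662, -1)) = Mul(Add(Mul(-1, -102263), 81230), Rational(-1, 599662)) = Mul(Add(102263, 81230), Rational(-1, 599662)) = Mul(183493, Rational(-1, 599662)) = Rational(-183493, 599662)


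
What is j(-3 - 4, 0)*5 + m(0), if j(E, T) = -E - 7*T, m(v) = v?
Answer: 35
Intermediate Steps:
j(-3 - 4, 0)*5 + m(0) = (-(-3 - 4) - 7*0)*5 + 0 = (-1*(-7) + 0)*5 + 0 = (7 + 0)*5 + 0 = 7*5 + 0 = 35 + 0 = 35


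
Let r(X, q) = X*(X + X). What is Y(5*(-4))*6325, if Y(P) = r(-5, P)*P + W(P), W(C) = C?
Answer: -6451500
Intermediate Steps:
r(X, q) = 2*X**2 (r(X, q) = X*(2*X) = 2*X**2)
Y(P) = 51*P (Y(P) = (2*(-5)**2)*P + P = (2*25)*P + P = 50*P + P = 51*P)
Y(5*(-4))*6325 = (51*(5*(-4)))*6325 = (51*(-20))*6325 = -1020*6325 = -6451500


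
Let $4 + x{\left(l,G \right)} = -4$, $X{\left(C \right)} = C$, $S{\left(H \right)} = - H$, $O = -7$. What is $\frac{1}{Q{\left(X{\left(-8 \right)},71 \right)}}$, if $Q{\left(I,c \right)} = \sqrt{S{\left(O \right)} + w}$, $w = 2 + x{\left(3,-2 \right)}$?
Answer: $1$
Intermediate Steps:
$x{\left(l,G \right)} = -8$ ($x{\left(l,G \right)} = -4 - 4 = -8$)
$w = -6$ ($w = 2 - 8 = -6$)
$Q{\left(I,c \right)} = 1$ ($Q{\left(I,c \right)} = \sqrt{\left(-1\right) \left(-7\right) - 6} = \sqrt{7 - 6} = \sqrt{1} = 1$)
$\frac{1}{Q{\left(X{\left(-8 \right)},71 \right)}} = 1^{-1} = 1$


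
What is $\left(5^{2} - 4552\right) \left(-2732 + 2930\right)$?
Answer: $-896346$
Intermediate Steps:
$\left(5^{2} - 4552\right) \left(-2732 + 2930\right) = \left(25 - 4552\right) 198 = \left(-4527\right) 198 = -896346$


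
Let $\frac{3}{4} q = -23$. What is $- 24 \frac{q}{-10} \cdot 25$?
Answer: $-1840$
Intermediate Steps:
$q = - \frac{92}{3}$ ($q = \frac{4}{3} \left(-23\right) = - \frac{92}{3} \approx -30.667$)
$- 24 \frac{q}{-10} \cdot 25 = - 24 \left(- \frac{92}{3 \left(-10\right)}\right) 25 = - 24 \left(\left(- \frac{92}{3}\right) \left(- \frac{1}{10}\right)\right) 25 = \left(-24\right) \frac{46}{15} \cdot 25 = \left(- \frac{368}{5}\right) 25 = -1840$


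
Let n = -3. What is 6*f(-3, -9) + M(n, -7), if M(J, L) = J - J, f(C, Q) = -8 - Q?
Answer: 6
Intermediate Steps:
M(J, L) = 0
6*f(-3, -9) + M(n, -7) = 6*(-8 - 1*(-9)) + 0 = 6*(-8 + 9) + 0 = 6*1 + 0 = 6 + 0 = 6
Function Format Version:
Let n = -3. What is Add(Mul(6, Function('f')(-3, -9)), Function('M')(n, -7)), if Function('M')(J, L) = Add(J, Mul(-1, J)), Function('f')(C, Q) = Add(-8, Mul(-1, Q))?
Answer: 6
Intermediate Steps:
Function('M')(J, L) = 0
Add(Mul(6, Function('f')(-3, -9)), Function('M')(n, -7)) = Add(Mul(6, Add(-8, Mul(-1, -9))), 0) = Add(Mul(6, Add(-8, 9)), 0) = Add(Mul(6, 1), 0) = Add(6, 0) = 6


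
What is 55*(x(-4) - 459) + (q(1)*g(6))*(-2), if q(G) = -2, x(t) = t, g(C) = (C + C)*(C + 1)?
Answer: -25129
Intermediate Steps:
g(C) = 2*C*(1 + C) (g(C) = (2*C)*(1 + C) = 2*C*(1 + C))
55*(x(-4) - 459) + (q(1)*g(6))*(-2) = 55*(-4 - 459) - 4*6*(1 + 6)*(-2) = 55*(-463) - 4*6*7*(-2) = -25465 - 2*84*(-2) = -25465 - 168*(-2) = -25465 + 336 = -25129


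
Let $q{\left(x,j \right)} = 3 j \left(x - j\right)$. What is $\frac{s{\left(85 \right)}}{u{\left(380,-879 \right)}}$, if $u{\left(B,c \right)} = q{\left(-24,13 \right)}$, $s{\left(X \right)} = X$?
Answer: $- \frac{85}{1443} \approx -0.058905$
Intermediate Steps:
$q{\left(x,j \right)} = 3 j \left(x - j\right)$
$u{\left(B,c \right)} = -1443$ ($u{\left(B,c \right)} = 3 \cdot 13 \left(-24 - 13\right) = 3 \cdot 13 \left(-37\right) = -1443$)
$\frac{s{\left(85 \right)}}{u{\left(380,-879 \right)}} = \frac{85}{-1443} = 85 \left(- \frac{1}{1443}\right) = - \frac{85}{1443}$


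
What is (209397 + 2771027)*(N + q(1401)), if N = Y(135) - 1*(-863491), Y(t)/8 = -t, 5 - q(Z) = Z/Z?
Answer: 2570362363960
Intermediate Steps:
q(Z) = 4 (q(Z) = 5 - Z/Z = 5 - 1*1 = 5 - 1 = 4)
Y(t) = -8*t (Y(t) = 8*(-t) = -8*t)
N = 862411 (N = -8*135 - 1*(-863491) = -1080 + 863491 = 862411)
(209397 + 2771027)*(N + q(1401)) = (209397 + 2771027)*(862411 + 4) = 2980424*862415 = 2570362363960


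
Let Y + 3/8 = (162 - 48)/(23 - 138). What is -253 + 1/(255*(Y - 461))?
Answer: -5488639615/21694227 ≈ -253.00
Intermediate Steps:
Y = -1257/920 (Y = -3/8 + (162 - 48)/(23 - 138) = -3/8 + 114/(-115) = -3/8 + 114*(-1/115) = -3/8 - 114/115 = -1257/920 ≈ -1.3663)
-253 + 1/(255*(Y - 461)) = -253 + 1/(255*(-1257/920 - 461)) = -253 + 1/(255*(-425377/920)) = -253 + (1/255)*(-920/425377) = -253 - 184/21694227 = -5488639615/21694227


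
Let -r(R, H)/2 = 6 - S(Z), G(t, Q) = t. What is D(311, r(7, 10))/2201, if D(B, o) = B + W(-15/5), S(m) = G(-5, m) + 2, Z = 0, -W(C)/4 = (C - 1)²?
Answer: 247/2201 ≈ 0.11222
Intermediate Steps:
W(C) = -4*(-1 + C)² (W(C) = -4*(C - 1)² = -4*(-1 + C)²)
S(m) = -3 (S(m) = -5 + 2 = -3)
r(R, H) = -18 (r(R, H) = -2*(6 - 1*(-3)) = -2*(6 + 3) = -2*9 = -18)
D(B, o) = -64 + B (D(B, o) = B - 4*(-1 - 15/5)² = B - 4*(-1 - 15*⅕)² = B - 4*(-1 - 3)² = B - 4*(-4)² = B - 4*16 = B - 64 = -64 + B)
D(311, r(7, 10))/2201 = (-64 + 311)/2201 = 247*(1/2201) = 247/2201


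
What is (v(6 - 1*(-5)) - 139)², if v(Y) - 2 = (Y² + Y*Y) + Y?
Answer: 13456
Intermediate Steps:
v(Y) = 2 + Y + 2*Y² (v(Y) = 2 + ((Y² + Y*Y) + Y) = 2 + ((Y² + Y²) + Y) = 2 + (2*Y² + Y) = 2 + (Y + 2*Y²) = 2 + Y + 2*Y²)
(v(6 - 1*(-5)) - 139)² = ((2 + (6 - 1*(-5)) + 2*(6 - 1*(-5))²) - 139)² = ((2 + (6 + 5) + 2*(6 + 5)²) - 139)² = ((2 + 11 + 2*11²) - 139)² = ((2 + 11 + 2*121) - 139)² = ((2 + 11 + 242) - 139)² = (255 - 139)² = 116² = 13456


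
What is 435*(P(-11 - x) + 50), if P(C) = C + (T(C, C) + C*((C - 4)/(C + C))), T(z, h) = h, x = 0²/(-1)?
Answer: 17835/2 ≈ 8917.5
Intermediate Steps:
x = 0 (x = 0*(-1) = 0)
P(C) = -2 + 5*C/2 (P(C) = C + (C + C*((C - 4)/(C + C))) = C + (C + C*((-4 + C)/((2*C)))) = C + (C + C*((-4 + C)*(1/(2*C)))) = C + (C + C*((-4 + C)/(2*C))) = C + (C + (-2 + C/2)) = C + (-2 + 3*C/2) = -2 + 5*C/2)
435*(P(-11 - x) + 50) = 435*((-2 + 5*(-11 - 1*0)/2) + 50) = 435*((-2 + 5*(-11 + 0)/2) + 50) = 435*((-2 + (5/2)*(-11)) + 50) = 435*((-2 - 55/2) + 50) = 435*(-59/2 + 50) = 435*(41/2) = 17835/2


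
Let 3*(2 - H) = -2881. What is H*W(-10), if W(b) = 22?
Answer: 63514/3 ≈ 21171.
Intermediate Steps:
H = 2887/3 (H = 2 - 1/3*(-2881) = 2 + 2881/3 = 2887/3 ≈ 962.33)
H*W(-10) = (2887/3)*22 = 63514/3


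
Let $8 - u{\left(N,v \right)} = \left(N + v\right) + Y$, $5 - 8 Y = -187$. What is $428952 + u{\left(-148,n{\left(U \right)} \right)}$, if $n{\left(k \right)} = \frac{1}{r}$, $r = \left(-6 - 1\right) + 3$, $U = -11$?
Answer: $\frac{1716337}{4} \approx 4.2908 \cdot 10^{5}$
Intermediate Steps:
$Y = 24$ ($Y = \frac{5}{8} - - \frac{187}{8} = \frac{5}{8} + \frac{187}{8} = 24$)
$r = -4$ ($r = -7 + 3 = -4$)
$n{\left(k \right)} = - \frac{1}{4}$ ($n{\left(k \right)} = \frac{1}{-4} = - \frac{1}{4}$)
$u{\left(N,v \right)} = -16 - N - v$ ($u{\left(N,v \right)} = 8 - \left(\left(N + v\right) + 24\right) = 8 - \left(24 + N + v\right) = -16 - N - v$)
$428952 + u{\left(-148,n{\left(U \right)} \right)} = 428952 - - \frac{529}{4} = 428952 + \left(-16 + 148 + \frac{1}{4}\right) = 428952 + \frac{529}{4} = \frac{1716337}{4}$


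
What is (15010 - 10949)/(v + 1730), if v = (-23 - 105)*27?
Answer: -4061/1726 ≈ -2.3528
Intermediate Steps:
v = -3456 (v = -128*27 = -3456)
(15010 - 10949)/(v + 1730) = (15010 - 10949)/(-3456 + 1730) = 4061/(-1726) = 4061*(-1/1726) = -4061/1726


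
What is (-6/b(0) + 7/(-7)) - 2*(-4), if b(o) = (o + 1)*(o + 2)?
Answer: 4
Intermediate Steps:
b(o) = (1 + o)*(2 + o)
(-6/b(0) + 7/(-7)) - 2*(-4) = (-6/(2 + 0² + 3*0) + 7/(-7)) - 2*(-4) = (-6/(2 + 0 + 0) + 7*(-⅐)) + 8 = (-6/2 - 1) + 8 = (-6*½ - 1) + 8 = (-3 - 1) + 8 = -4 + 8 = 4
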